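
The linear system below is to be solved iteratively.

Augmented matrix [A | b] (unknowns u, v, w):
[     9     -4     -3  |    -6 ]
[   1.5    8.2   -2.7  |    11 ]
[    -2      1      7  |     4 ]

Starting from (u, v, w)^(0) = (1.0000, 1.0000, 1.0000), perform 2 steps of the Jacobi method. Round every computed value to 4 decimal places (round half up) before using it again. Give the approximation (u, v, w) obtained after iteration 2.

(0.2327, 1.5563, 0.3906)

Iteration 1:
  u = (-6 - (-4)·1.0000 - (-3)·1.0000) / (9) = 0.1111
  v = (11 - (1.5)·1.0000 - (-2.7)·1.0000) / (8.2) = 1.4878
  w = (4 - (-2)·1.0000 - (1)·1.0000) / (7) = 0.7143
Iteration 2:
  u = (-6 - (-4)·1.4878 - (-3)·0.7143) / (9) = 0.2327
  v = (11 - (1.5)·0.1111 - (-2.7)·0.7143) / (8.2) = 1.5563
  w = (4 - (-2)·0.1111 - (1)·1.4878) / (7) = 0.3906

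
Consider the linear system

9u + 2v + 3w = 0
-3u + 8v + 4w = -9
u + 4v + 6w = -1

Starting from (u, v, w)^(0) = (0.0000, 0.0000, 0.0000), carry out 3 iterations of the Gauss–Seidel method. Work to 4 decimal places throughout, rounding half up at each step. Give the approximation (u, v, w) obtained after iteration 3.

Iteration 1:
  u = (0 - (2)·0.0000 - (3)·0.0000) / (9) = 0.0000
  v = (-9 - (-3)·0.0000 - (4)·0.0000) / (8) = -1.1250
  w = (-1 - (1)·0.0000 - (4)·-1.1250) / (6) = 0.5833
Iteration 2:
  u = (0 - (2)·-1.1250 - (3)·0.5833) / (9) = 0.0556
  v = (-9 - (-3)·0.0556 - (4)·0.5833) / (8) = -1.3958
  w = (-1 - (1)·0.0556 - (4)·-1.3958) / (6) = 0.7546
Iteration 3:
  u = (0 - (2)·-1.3958 - (3)·0.7546) / (9) = 0.0586
  v = (-9 - (-3)·0.0586 - (4)·0.7546) / (8) = -1.4803
  w = (-1 - (1)·0.0586 - (4)·-1.4803) / (6) = 0.8104

(0.0586, -1.4803, 0.8104)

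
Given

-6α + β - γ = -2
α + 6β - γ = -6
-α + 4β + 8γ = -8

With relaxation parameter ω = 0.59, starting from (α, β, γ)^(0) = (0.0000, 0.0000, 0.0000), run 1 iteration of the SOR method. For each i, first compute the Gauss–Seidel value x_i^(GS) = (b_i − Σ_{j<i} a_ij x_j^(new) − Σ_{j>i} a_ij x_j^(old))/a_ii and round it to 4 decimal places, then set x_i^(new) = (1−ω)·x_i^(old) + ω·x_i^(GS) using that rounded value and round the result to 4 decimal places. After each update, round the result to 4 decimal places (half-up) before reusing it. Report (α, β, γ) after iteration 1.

(0.1966, -0.6094, -0.3957)

Iteration 1:
  α: GS value = (-2 - (1)·0.0000 - (-1)·0.0000) / (-6) = 0.3333;  α ← (1−ω)·0.0000 + ω·0.3333 = 0.1966
  β: GS value = (-6 - (1)·0.1966 - (-1)·0.0000) / (6) = -1.0328;  β ← (1−ω)·0.0000 + ω·-1.0328 = -0.6094
  γ: GS value = (-8 - (-1)·0.1966 - (4)·-0.6094) / (8) = -0.6707;  γ ← (1−ω)·0.0000 + ω·-0.6707 = -0.3957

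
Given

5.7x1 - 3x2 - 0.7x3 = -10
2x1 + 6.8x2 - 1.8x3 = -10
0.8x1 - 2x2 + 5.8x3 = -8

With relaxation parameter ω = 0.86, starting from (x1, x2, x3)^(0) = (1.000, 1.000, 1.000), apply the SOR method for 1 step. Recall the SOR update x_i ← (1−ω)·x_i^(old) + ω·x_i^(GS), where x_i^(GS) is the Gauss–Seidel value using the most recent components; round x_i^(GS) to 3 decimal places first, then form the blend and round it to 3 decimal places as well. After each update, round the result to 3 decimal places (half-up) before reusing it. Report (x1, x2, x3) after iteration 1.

Iteration 1:
  x1: GS value = (-10 - (-3)·1.000 - (-0.7)·1.000) / (5.7) = -1.105;  x1 ← (1−ω)·1.000 + ω·-1.105 = -0.810
  x2: GS value = (-10 - (2)·-0.810 - (-1.8)·1.000) / (6.8) = -0.968;  x2 ← (1−ω)·1.000 + ω·-0.968 = -0.692
  x3: GS value = (-8 - (0.8)·-0.810 - (-2)·-0.692) / (5.8) = -1.506;  x3 ← (1−ω)·1.000 + ω·-1.506 = -1.155

(-0.810, -0.692, -1.155)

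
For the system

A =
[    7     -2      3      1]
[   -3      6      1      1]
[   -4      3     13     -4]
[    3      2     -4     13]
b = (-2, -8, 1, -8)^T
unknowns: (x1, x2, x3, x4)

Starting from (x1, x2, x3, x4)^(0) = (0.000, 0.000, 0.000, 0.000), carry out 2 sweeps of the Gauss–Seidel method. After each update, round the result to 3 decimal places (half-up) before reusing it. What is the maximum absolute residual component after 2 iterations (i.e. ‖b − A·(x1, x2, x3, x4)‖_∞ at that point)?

Iteration 1:
  x1 = (-2 - (-2)·0.000 - (3)·0.000 - (1)·0.000) / (7) = -0.286
  x2 = (-8 - (-3)·-0.286 - (1)·0.000 - (1)·0.000) / (6) = -1.476
  x3 = (1 - (-4)·-0.286 - (3)·-1.476 - (-4)·0.000) / (13) = 0.330
  x4 = (-8 - (3)·-0.286 - (2)·-1.476 - (-4)·0.330) / (13) = -0.221
Iteration 2:
  x1 = (-2 - (-2)·-1.476 - (3)·0.330 - (1)·-0.221) / (7) = -0.817
  x2 = (-8 - (-3)·-0.817 - (1)·0.330 - (1)·-0.221) / (6) = -1.760
  x3 = (1 - (-4)·-0.817 - (3)·-1.760 - (-4)·-0.221) / (13) = 0.164
  x4 = (-8 - (3)·-0.817 - (2)·-1.760 - (-4)·0.164) / (13) = -0.106
Residual b − A·x = (-0.187, 0.051, 0.456, 0.005); ∞-norm = 0.456

0.456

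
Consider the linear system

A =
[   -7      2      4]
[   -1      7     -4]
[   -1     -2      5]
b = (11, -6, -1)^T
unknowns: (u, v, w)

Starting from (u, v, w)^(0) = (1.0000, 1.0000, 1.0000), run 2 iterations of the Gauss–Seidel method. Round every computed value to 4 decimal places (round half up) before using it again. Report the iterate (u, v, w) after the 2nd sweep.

(-1.9668, -1.4227, -1.1624)

Iteration 1:
  u = (11 - (2)·1.0000 - (4)·1.0000) / (-7) = -0.7143
  v = (-6 - (-1)·-0.7143 - (-4)·1.0000) / (7) = -0.3878
  w = (-1 - (-1)·-0.7143 - (-2)·-0.3878) / (5) = -0.4980
Iteration 2:
  u = (11 - (2)·-0.3878 - (4)·-0.4980) / (-7) = -1.9668
  v = (-6 - (-1)·-1.9668 - (-4)·-0.4980) / (7) = -1.4227
  w = (-1 - (-1)·-1.9668 - (-2)·-1.4227) / (5) = -1.1624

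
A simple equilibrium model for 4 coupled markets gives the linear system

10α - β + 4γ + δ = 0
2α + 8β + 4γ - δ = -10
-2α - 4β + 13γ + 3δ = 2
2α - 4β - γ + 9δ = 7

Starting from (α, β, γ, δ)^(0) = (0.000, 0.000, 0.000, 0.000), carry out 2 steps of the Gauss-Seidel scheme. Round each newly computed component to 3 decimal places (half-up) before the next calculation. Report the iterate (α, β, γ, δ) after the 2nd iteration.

(-0.052, -1.097, -0.237, 0.275)

Iteration 1:
  α = (0 - (-1)·0.000 - (4)·0.000 - (1)·0.000) / (10) = 0.000
  β = (-10 - (2)·0.000 - (4)·0.000 - (-1)·0.000) / (8) = -1.250
  γ = (2 - (-2)·0.000 - (-4)·-1.250 - (3)·0.000) / (13) = -0.231
  δ = (7 - (2)·0.000 - (-4)·-1.250 - (-1)·-0.231) / (9) = 0.197
Iteration 2:
  α = (0 - (-1)·-1.250 - (4)·-0.231 - (1)·0.197) / (10) = -0.052
  β = (-10 - (2)·-0.052 - (4)·-0.231 - (-1)·0.197) / (8) = -1.097
  γ = (2 - (-2)·-0.052 - (-4)·-1.097 - (3)·0.197) / (13) = -0.237
  δ = (7 - (2)·-0.052 - (-4)·-1.097 - (-1)·-0.237) / (9) = 0.275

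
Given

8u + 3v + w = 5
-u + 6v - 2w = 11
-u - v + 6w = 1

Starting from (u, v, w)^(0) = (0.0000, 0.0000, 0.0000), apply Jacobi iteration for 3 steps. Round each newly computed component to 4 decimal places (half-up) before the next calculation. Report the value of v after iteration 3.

Iteration 1:
  u = (5 - (3)·0.0000 - (1)·0.0000) / (8) = 0.6250
  v = (11 - (-1)·0.0000 - (-2)·0.0000) / (6) = 1.8333
  w = (1 - (-1)·0.0000 - (-1)·0.0000) / (6) = 0.1667
Iteration 2:
  u = (5 - (3)·1.8333 - (1)·0.1667) / (8) = -0.0833
  v = (11 - (-1)·0.6250 - (-2)·0.1667) / (6) = 1.9931
  w = (1 - (-1)·0.6250 - (-1)·1.8333) / (6) = 0.5764
Iteration 3:
  u = (5 - (3)·1.9931 - (1)·0.5764) / (8) = -0.1945
  v = (11 - (-1)·-0.0833 - (-2)·0.5764) / (6) = 2.0116
  w = (1 - (-1)·-0.0833 - (-1)·1.9931) / (6) = 0.4850

2.0116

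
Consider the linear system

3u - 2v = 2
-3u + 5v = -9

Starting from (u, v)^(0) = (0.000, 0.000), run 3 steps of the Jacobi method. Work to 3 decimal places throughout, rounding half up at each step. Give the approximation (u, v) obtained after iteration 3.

(-0.267, -2.120)

Iteration 1:
  u = (2 - (-2)·0.000) / (3) = 0.667
  v = (-9 - (-3)·0.000) / (5) = -1.800
Iteration 2:
  u = (2 - (-2)·-1.800) / (3) = -0.533
  v = (-9 - (-3)·0.667) / (5) = -1.400
Iteration 3:
  u = (2 - (-2)·-1.400) / (3) = -0.267
  v = (-9 - (-3)·-0.533) / (5) = -2.120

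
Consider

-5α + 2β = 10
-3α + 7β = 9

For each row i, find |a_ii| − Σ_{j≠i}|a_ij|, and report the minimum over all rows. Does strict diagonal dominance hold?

row 1: |-5| − (2) = 3
row 2: |7| − (3) = 4
minimum over rows = 3 → strictly diagonally dominant (convergence guaranteed)

3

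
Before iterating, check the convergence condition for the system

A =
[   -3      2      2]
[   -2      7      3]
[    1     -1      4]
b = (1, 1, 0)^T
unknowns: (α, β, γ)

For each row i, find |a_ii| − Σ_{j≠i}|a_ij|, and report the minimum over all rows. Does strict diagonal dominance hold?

-1

row 1: |-3| − (2+2) = -1
row 2: |7| − (2+3) = 2
row 3: |4| − (1+1) = 2
minimum over rows = -1 → not strictly diagonally dominant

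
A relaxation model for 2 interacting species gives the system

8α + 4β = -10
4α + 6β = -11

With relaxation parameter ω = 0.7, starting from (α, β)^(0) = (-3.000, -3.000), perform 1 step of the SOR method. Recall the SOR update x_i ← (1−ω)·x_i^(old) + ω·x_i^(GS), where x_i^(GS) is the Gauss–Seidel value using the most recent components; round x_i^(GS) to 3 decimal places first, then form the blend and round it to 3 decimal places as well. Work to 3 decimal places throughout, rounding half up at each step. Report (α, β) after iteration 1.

(-0.725, -1.845)

Iteration 1:
  α: GS value = (-10 - (4)·-3.000) / (8) = 0.250;  α ← (1−ω)·-3.000 + ω·0.250 = -0.725
  β: GS value = (-11 - (4)·-0.725) / (6) = -1.350;  β ← (1−ω)·-3.000 + ω·-1.350 = -1.845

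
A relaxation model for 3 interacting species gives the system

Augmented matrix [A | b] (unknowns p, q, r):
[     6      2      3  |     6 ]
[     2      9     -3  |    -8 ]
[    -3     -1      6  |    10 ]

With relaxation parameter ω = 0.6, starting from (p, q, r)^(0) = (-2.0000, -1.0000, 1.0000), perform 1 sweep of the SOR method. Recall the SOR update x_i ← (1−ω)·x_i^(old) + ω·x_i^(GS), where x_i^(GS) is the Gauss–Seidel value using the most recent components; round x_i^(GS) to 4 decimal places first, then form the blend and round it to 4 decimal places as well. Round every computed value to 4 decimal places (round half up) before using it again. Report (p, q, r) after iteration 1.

(-0.3000, -0.6933, 1.2407)

Iteration 1:
  p: GS value = (6 - (2)·-1.0000 - (3)·1.0000) / (6) = 0.8333;  p ← (1−ω)·-2.0000 + ω·0.8333 = -0.3000
  q: GS value = (-8 - (2)·-0.3000 - (-3)·1.0000) / (9) = -0.4889;  q ← (1−ω)·-1.0000 + ω·-0.4889 = -0.6933
  r: GS value = (10 - (-3)·-0.3000 - (-1)·-0.6933) / (6) = 1.4011;  r ← (1−ω)·1.0000 + ω·1.4011 = 1.2407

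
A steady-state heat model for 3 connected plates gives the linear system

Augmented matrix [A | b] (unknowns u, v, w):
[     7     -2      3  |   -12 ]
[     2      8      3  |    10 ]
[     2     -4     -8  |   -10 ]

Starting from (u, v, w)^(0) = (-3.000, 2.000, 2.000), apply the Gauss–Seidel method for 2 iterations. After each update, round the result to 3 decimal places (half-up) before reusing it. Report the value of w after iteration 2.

Iteration 1:
  u = (-12 - (-2)·2.000 - (3)·2.000) / (7) = -2.000
  v = (10 - (2)·-2.000 - (3)·2.000) / (8) = 1.000
  w = (-10 - (2)·-2.000 - (-4)·1.000) / (-8) = 0.250
Iteration 2:
  u = (-12 - (-2)·1.000 - (3)·0.250) / (7) = -1.536
  v = (10 - (2)·-1.536 - (3)·0.250) / (8) = 1.540
  w = (-10 - (2)·-1.536 - (-4)·1.540) / (-8) = 0.096

0.096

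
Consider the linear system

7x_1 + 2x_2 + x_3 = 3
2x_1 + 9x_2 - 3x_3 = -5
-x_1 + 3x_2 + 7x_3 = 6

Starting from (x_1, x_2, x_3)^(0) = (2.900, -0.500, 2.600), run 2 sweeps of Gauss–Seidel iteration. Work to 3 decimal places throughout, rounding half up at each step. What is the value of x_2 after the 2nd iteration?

Iteration 1:
  x_1 = (3 - (2)·-0.500 - (1)·2.600) / (7) = 0.200
  x_2 = (-5 - (2)·0.200 - (-3)·2.600) / (9) = 0.267
  x_3 = (6 - (-1)·0.200 - (3)·0.267) / (7) = 0.771
Iteration 2:
  x_1 = (3 - (2)·0.267 - (1)·0.771) / (7) = 0.242
  x_2 = (-5 - (2)·0.242 - (-3)·0.771) / (9) = -0.352
  x_3 = (6 - (-1)·0.242 - (3)·-0.352) / (7) = 1.043

-0.352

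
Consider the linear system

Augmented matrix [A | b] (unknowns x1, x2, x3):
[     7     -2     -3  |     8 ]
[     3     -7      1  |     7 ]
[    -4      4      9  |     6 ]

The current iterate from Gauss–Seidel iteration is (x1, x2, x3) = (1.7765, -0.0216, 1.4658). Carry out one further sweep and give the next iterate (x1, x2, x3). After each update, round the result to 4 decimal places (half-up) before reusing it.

One sweep:
  x1 = (8 - (-2)·-0.0216 - (-3)·1.4658) / (7) = 1.7649
  x2 = (7 - (3)·1.7649 - (1)·1.4658) / (-7) = -0.0342
  x3 = (6 - (-4)·1.7649 - (4)·-0.0342) / (9) = 1.4663

(1.7649, -0.0342, 1.4663)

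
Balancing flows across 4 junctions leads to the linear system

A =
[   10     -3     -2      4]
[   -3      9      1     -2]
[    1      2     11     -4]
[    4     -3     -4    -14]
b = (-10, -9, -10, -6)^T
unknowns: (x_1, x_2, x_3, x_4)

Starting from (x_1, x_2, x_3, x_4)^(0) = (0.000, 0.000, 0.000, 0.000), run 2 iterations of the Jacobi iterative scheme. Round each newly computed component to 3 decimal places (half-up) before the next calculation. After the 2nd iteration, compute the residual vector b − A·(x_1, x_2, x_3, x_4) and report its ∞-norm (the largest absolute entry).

Iteration 1:
  x_1 = (-10 - (-3)·0.000 - (-2)·0.000 - (4)·0.000) / (10) = -1.000
  x_2 = (-9 - (-3)·0.000 - (1)·0.000 - (-2)·0.000) / (9) = -1.000
  x_3 = (-10 - (1)·0.000 - (2)·0.000 - (-4)·0.000) / (11) = -0.909
  x_4 = (-6 - (4)·0.000 - (-3)·0.000 - (-4)·0.000) / (-14) = 0.429
Iteration 2:
  x_1 = (-10 - (-3)·-1.000 - (-2)·-0.909 - (4)·0.429) / (10) = -1.653
  x_2 = (-9 - (-3)·-1.000 - (1)·-0.909 - (-2)·0.429) / (9) = -1.137
  x_3 = (-10 - (1)·-1.000 - (2)·-1.000 - (-4)·0.429) / (11) = -0.480
  x_4 = (-6 - (4)·-1.000 - (-3)·-1.000 - (-4)·-0.909) / (-14) = 0.617
Residual b − A·x = (-0.309, -2.012, 1.675, 3.919); ∞-norm = 3.919

3.919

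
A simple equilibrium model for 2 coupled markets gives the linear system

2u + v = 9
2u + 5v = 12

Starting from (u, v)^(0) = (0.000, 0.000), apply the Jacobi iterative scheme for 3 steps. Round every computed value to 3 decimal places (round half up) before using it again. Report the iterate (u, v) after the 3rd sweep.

(4.200, 1.080)

Iteration 1:
  u = (9 - (1)·0.000) / (2) = 4.500
  v = (12 - (2)·0.000) / (5) = 2.400
Iteration 2:
  u = (9 - (1)·2.400) / (2) = 3.300
  v = (12 - (2)·4.500) / (5) = 0.600
Iteration 3:
  u = (9 - (1)·0.600) / (2) = 4.200
  v = (12 - (2)·3.300) / (5) = 1.080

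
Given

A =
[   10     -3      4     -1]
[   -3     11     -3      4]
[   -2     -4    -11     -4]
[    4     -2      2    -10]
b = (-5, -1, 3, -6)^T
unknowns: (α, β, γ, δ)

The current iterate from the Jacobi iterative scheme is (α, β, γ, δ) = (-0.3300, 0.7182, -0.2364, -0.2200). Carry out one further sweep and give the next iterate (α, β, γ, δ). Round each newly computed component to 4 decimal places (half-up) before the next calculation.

One sweep:
  α = (-5 - (-3)·0.7182 - (4)·-0.2364 - (-1)·-0.2200) / (10) = -0.2120
  β = (-1 - (-3)·-0.3300 - (-3)·-0.2364 - (4)·-0.2200) / (11) = -0.1654
  γ = (3 - (-2)·-0.3300 - (-4)·0.7182 - (-4)·-0.2200) / (-11) = -0.3939
  δ = (-6 - (4)·-0.3300 - (-2)·0.7182 - (2)·-0.2364) / (-10) = 0.2771

(-0.2120, -0.1654, -0.3939, 0.2771)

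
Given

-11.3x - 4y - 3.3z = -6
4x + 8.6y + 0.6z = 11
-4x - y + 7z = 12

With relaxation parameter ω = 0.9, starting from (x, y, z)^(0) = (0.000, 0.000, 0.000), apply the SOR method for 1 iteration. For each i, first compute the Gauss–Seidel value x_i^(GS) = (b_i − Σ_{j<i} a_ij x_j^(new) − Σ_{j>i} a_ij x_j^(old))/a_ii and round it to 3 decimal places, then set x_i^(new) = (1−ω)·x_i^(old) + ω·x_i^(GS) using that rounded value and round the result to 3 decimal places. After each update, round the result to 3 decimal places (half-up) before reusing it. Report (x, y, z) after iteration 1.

Iteration 1:
  x: GS value = (-6 - (-4)·0.000 - (-3.3)·0.000) / (-11.3) = 0.531;  x ← (1−ω)·0.000 + ω·0.531 = 0.478
  y: GS value = (11 - (4)·0.478 - (0.6)·0.000) / (8.6) = 1.057;  y ← (1−ω)·0.000 + ω·1.057 = 0.951
  z: GS value = (12 - (-4)·0.478 - (-1)·0.951) / (7) = 2.123;  z ← (1−ω)·0.000 + ω·2.123 = 1.911

(0.478, 0.951, 1.911)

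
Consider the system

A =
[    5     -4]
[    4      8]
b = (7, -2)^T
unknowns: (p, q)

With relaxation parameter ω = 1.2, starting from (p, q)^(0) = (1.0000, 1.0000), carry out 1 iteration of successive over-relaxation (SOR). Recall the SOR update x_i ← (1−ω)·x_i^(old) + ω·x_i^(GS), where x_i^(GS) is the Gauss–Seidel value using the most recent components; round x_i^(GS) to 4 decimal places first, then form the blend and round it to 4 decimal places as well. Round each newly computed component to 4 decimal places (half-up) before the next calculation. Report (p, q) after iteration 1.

Iteration 1:
  p: GS value = (7 - (-4)·1.0000) / (5) = 2.2000;  p ← (1−ω)·1.0000 + ω·2.2000 = 2.4400
  q: GS value = (-2 - (4)·2.4400) / (8) = -1.4700;  q ← (1−ω)·1.0000 + ω·-1.4700 = -1.9640

(2.4400, -1.9640)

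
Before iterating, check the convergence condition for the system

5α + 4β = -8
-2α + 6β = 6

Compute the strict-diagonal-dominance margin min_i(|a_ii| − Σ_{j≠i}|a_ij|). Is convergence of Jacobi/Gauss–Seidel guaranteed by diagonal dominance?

1

row 1: |5| − (4) = 1
row 2: |6| − (2) = 4
minimum over rows = 1 → strictly diagonally dominant (convergence guaranteed)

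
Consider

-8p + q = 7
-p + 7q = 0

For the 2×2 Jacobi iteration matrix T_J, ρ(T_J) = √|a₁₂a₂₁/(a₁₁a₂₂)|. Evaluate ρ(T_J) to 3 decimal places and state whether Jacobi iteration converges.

a₁₂a₂₁/(a₁₁a₂₂) = (1)·(-1) / ((-8)·(7)) = 0.017857
ρ = √|0.017857| = √0.017857 = 0.134
ρ < 1, so Jacobi converges

0.134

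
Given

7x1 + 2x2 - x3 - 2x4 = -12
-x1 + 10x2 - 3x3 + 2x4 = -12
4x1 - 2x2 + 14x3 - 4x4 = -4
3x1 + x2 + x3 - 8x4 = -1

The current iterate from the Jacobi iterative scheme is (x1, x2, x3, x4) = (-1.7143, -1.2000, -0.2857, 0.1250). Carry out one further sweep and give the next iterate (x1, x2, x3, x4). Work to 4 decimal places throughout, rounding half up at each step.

(-1.3765, -1.4821, 0.0684, -0.7036)

One sweep:
  x1 = (-12 - (2)·-1.2000 - (-1)·-0.2857 - (-2)·0.1250) / (7) = -1.3765
  x2 = (-12 - (-1)·-1.7143 - (-3)·-0.2857 - (2)·0.1250) / (10) = -1.4821
  x3 = (-4 - (4)·-1.7143 - (-2)·-1.2000 - (-4)·0.1250) / (14) = 0.0684
  x4 = (-1 - (3)·-1.7143 - (1)·-1.2000 - (1)·-0.2857) / (-8) = -0.7036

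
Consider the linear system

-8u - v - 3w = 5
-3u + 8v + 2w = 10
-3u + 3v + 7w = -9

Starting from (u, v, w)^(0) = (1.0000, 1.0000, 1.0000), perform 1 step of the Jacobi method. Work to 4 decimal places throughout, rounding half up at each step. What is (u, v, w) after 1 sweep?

(-1.1250, 1.3750, -1.2857)

Iteration 1:
  u = (5 - (-1)·1.0000 - (-3)·1.0000) / (-8) = -1.1250
  v = (10 - (-3)·1.0000 - (2)·1.0000) / (8) = 1.3750
  w = (-9 - (-3)·1.0000 - (3)·1.0000) / (7) = -1.2857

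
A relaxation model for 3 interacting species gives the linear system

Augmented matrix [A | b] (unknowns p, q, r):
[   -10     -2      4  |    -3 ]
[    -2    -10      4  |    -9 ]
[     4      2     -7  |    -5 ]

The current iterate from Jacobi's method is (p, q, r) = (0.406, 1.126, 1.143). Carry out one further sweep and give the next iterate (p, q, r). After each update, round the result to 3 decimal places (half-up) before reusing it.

One sweep:
  p = (-3 - (-2)·1.126 - (4)·1.143) / (-10) = 0.532
  q = (-9 - (-2)·0.406 - (4)·1.143) / (-10) = 1.276
  r = (-5 - (4)·0.406 - (2)·1.126) / (-7) = 1.268

(0.532, 1.276, 1.268)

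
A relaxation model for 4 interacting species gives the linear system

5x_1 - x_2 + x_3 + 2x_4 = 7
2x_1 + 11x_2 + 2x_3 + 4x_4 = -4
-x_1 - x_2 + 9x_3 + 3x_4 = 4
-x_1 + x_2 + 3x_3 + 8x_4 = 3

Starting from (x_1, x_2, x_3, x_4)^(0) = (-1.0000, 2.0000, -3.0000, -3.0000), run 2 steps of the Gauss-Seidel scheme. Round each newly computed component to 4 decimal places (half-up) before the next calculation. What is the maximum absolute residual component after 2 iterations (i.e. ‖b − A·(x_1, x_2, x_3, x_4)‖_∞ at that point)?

Iteration 1:
  x_1 = (7 - (-1)·2.0000 - (1)·-3.0000 - (2)·-3.0000) / (5) = 3.6000
  x_2 = (-4 - (2)·3.6000 - (2)·-3.0000 - (4)·-3.0000) / (11) = 0.6182
  x_3 = (4 - (-1)·3.6000 - (-1)·0.6182 - (3)·-3.0000) / (9) = 1.9131
  x_4 = (3 - (-1)·3.6000 - (1)·0.6182 - (3)·1.9131) / (8) = 0.0303
Iteration 2:
  x_1 = (7 - (-1)·0.6182 - (1)·1.9131 - (2)·0.0303) / (5) = 1.1289
  x_2 = (-4 - (2)·1.1289 - (2)·1.9131 - (4)·0.0303) / (11) = -0.9277
  x_3 = (4 - (-1)·1.1289 - (-1)·-0.9277 - (3)·0.0303) / (9) = 0.4567
  x_4 = (3 - (-1)·1.1289 - (1)·-0.9277 - (3)·0.4567) / (8) = 0.4608
Residual b − A·x = (-0.9505, 1.1903, -1.2915, 0.0001); ∞-norm = 1.2915

1.2915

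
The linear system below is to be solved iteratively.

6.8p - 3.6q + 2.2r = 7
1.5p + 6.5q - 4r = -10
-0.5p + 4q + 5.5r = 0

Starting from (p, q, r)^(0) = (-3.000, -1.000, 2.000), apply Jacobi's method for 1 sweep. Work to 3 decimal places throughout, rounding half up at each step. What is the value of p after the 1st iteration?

Iteration 1:
  p = (7 - (-3.6)·-1.000 - (2.2)·2.000) / (6.8) = -0.147
  q = (-10 - (1.5)·-3.000 - (-4)·2.000) / (6.5) = 0.385
  r = (0 - (-0.5)·-3.000 - (4)·-1.000) / (5.5) = 0.455

-0.147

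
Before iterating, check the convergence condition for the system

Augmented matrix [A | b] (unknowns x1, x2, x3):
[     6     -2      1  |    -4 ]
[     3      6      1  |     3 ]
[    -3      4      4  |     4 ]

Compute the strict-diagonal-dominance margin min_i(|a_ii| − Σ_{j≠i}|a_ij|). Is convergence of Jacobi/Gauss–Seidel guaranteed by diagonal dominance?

row 1: |6| − (2+1) = 3
row 2: |6| − (3+1) = 2
row 3: |4| − (3+4) = -3
minimum over rows = -3 → not strictly diagonally dominant

-3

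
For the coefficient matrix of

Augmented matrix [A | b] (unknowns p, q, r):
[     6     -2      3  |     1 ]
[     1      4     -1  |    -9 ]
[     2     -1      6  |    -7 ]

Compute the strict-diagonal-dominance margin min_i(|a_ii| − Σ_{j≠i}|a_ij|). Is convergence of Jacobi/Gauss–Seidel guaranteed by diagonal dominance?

1

row 1: |6| − (2+3) = 1
row 2: |4| − (1+1) = 2
row 3: |6| − (2+1) = 3
minimum over rows = 1 → strictly diagonally dominant (convergence guaranteed)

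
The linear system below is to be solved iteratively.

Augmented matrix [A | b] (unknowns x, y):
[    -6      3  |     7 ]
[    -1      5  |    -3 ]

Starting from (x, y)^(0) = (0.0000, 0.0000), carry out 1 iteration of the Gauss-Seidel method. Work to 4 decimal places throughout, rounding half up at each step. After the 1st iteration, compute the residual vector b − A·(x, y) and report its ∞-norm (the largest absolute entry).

Iteration 1:
  x = (7 - (3)·0.0000) / (-6) = -1.1667
  y = (-3 - (-1)·-1.1667) / (5) = -0.8333
Residual b − A·x = (2.4997, -0.0002); ∞-norm = 2.4997

2.4997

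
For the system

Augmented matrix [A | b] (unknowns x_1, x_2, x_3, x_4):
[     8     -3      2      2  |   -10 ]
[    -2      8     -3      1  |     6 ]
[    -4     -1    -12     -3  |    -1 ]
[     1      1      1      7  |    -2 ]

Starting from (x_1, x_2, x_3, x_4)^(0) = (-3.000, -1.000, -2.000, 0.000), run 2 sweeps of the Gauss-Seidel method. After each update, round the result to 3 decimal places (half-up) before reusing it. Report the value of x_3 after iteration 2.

0.552

Iteration 1:
  x_1 = (-10 - (-3)·-1.000 - (2)·-2.000 - (2)·0.000) / (8) = -1.125
  x_2 = (6 - (-2)·-1.125 - (-3)·-2.000 - (1)·0.000) / (8) = -0.281
  x_3 = (-1 - (-4)·-1.125 - (-1)·-0.281 - (-3)·0.000) / (-12) = 0.482
  x_4 = (-2 - (1)·-1.125 - (1)·-0.281 - (1)·0.482) / (7) = -0.154
Iteration 2:
  x_1 = (-10 - (-3)·-0.281 - (2)·0.482 - (2)·-0.154) / (8) = -1.437
  x_2 = (6 - (-2)·-1.437 - (-3)·0.482 - (1)·-0.154) / (8) = 0.591
  x_3 = (-1 - (-4)·-1.437 - (-1)·0.591 - (-3)·-0.154) / (-12) = 0.552
  x_4 = (-2 - (1)·-1.437 - (1)·0.591 - (1)·0.552) / (7) = -0.244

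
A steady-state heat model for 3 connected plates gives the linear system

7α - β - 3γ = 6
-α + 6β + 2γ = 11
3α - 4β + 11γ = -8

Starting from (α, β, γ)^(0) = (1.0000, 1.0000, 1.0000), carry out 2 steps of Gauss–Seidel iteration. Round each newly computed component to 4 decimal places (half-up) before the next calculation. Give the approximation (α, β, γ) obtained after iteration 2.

(0.8976, 2.1446, -0.1922)

Iteration 1:
  α = (6 - (-1)·1.0000 - (-3)·1.0000) / (7) = 1.4286
  β = (11 - (-1)·1.4286 - (2)·1.0000) / (6) = 1.7381
  γ = (-8 - (3)·1.4286 - (-4)·1.7381) / (11) = -0.4849
Iteration 2:
  α = (6 - (-1)·1.7381 - (-3)·-0.4849) / (7) = 0.8976
  β = (11 - (-1)·0.8976 - (2)·-0.4849) / (6) = 2.1446
  γ = (-8 - (3)·0.8976 - (-4)·2.1446) / (11) = -0.1922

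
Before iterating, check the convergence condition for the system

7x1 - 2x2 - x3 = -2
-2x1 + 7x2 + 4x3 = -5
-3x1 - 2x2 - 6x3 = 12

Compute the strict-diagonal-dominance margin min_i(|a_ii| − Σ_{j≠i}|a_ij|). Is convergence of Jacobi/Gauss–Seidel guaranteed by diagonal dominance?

1

row 1: |7| − (2+1) = 4
row 2: |7| − (2+4) = 1
row 3: |-6| − (3+2) = 1
minimum over rows = 1 → strictly diagonally dominant (convergence guaranteed)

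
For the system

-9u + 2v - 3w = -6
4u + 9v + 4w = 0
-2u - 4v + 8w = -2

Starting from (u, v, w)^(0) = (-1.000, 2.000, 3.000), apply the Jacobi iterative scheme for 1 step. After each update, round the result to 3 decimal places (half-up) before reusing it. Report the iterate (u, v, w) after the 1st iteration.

(0.111, -0.889, 0.500)

Iteration 1:
  u = (-6 - (2)·2.000 - (-3)·3.000) / (-9) = 0.111
  v = (0 - (4)·-1.000 - (4)·3.000) / (9) = -0.889
  w = (-2 - (-2)·-1.000 - (-4)·2.000) / (8) = 0.500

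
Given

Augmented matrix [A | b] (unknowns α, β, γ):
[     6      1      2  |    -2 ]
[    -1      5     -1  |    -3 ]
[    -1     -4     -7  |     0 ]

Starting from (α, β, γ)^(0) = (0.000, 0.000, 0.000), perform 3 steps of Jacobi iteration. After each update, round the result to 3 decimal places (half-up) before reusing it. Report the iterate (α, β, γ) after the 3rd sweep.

(-0.352, -0.569, 0.414)

Iteration 1:
  α = (-2 - (1)·0.000 - (2)·0.000) / (6) = -0.333
  β = (-3 - (-1)·0.000 - (-1)·0.000) / (5) = -0.600
  γ = (0 - (-1)·0.000 - (-4)·0.000) / (-7) = 0.000
Iteration 2:
  α = (-2 - (1)·-0.600 - (2)·0.000) / (6) = -0.233
  β = (-3 - (-1)·-0.333 - (-1)·0.000) / (5) = -0.667
  γ = (0 - (-1)·-0.333 - (-4)·-0.600) / (-7) = 0.390
Iteration 3:
  α = (-2 - (1)·-0.667 - (2)·0.390) / (6) = -0.352
  β = (-3 - (-1)·-0.233 - (-1)·0.390) / (5) = -0.569
  γ = (0 - (-1)·-0.233 - (-4)·-0.667) / (-7) = 0.414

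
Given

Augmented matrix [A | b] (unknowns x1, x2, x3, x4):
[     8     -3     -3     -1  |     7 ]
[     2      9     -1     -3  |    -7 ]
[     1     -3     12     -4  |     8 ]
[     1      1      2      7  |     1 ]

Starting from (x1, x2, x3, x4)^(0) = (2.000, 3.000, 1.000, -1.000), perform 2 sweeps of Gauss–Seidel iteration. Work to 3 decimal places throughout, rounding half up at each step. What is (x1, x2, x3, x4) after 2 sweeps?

(0.239, -0.823, 0.475, 0.091)

Iteration 1:
  x1 = (7 - (-3)·3.000 - (-3)·1.000 - (-1)·-1.000) / (8) = 2.250
  x2 = (-7 - (2)·2.250 - (-1)·1.000 - (-3)·-1.000) / (9) = -1.500
  x3 = (8 - (1)·2.250 - (-3)·-1.500 - (-4)·-1.000) / (12) = -0.229
  x4 = (1 - (1)·2.250 - (1)·-1.500 - (2)·-0.229) / (7) = 0.101
Iteration 2:
  x1 = (7 - (-3)·-1.500 - (-3)·-0.229 - (-1)·0.101) / (8) = 0.239
  x2 = (-7 - (2)·0.239 - (-1)·-0.229 - (-3)·0.101) / (9) = -0.823
  x3 = (8 - (1)·0.239 - (-3)·-0.823 - (-4)·0.101) / (12) = 0.475
  x4 = (1 - (1)·0.239 - (1)·-0.823 - (2)·0.475) / (7) = 0.091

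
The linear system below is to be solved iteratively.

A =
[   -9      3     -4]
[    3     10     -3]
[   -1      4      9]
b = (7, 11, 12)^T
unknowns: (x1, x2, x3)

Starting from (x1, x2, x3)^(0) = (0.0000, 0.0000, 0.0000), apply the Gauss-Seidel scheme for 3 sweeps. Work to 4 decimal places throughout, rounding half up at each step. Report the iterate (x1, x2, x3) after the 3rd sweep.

(-0.5520, 1.4470, 0.6289)

Iteration 1:
  x1 = (7 - (3)·0.0000 - (-4)·0.0000) / (-9) = -0.7778
  x2 = (11 - (3)·-0.7778 - (-3)·0.0000) / (10) = 1.3333
  x3 = (12 - (-1)·-0.7778 - (4)·1.3333) / (9) = 0.6543
Iteration 2:
  x1 = (7 - (3)·1.3333 - (-4)·0.6543) / (-9) = -0.6241
  x2 = (11 - (3)·-0.6241 - (-3)·0.6543) / (10) = 1.4835
  x3 = (12 - (-1)·-0.6241 - (4)·1.4835) / (9) = 0.6047
Iteration 3:
  x1 = (7 - (3)·1.4835 - (-4)·0.6047) / (-9) = -0.5520
  x2 = (11 - (3)·-0.5520 - (-3)·0.6047) / (10) = 1.4470
  x3 = (12 - (-1)·-0.5520 - (4)·1.4470) / (9) = 0.6289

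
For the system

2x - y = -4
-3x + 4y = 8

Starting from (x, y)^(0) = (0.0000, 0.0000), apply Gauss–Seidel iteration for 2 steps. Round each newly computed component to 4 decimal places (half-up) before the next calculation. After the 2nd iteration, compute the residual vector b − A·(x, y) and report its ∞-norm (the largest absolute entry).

0.1875

Iteration 1:
  x = (-4 - (-1)·0.0000) / (2) = -2.0000
  y = (8 - (-3)·-2.0000) / (4) = 0.5000
Iteration 2:
  x = (-4 - (-1)·0.5000) / (2) = -1.7500
  y = (8 - (-3)·-1.7500) / (4) = 0.6875
Residual b − A·x = (0.1875, 0.0000); ∞-norm = 0.1875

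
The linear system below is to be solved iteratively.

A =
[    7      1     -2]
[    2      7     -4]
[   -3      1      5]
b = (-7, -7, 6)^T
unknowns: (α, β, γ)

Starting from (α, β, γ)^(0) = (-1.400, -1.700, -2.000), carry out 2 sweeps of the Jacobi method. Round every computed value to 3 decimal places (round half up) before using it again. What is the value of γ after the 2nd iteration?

Iteration 1:
  α = (-7 - (1)·-1.700 - (-2)·-2.000) / (7) = -1.329
  β = (-7 - (2)·-1.400 - (-4)·-2.000) / (7) = -1.743
  γ = (6 - (-3)·-1.400 - (1)·-1.700) / (5) = 0.700
Iteration 2:
  α = (-7 - (1)·-1.743 - (-2)·0.700) / (7) = -0.551
  β = (-7 - (2)·-1.329 - (-4)·0.700) / (7) = -0.220
  γ = (6 - (-3)·-1.329 - (1)·-1.743) / (5) = 0.751

0.751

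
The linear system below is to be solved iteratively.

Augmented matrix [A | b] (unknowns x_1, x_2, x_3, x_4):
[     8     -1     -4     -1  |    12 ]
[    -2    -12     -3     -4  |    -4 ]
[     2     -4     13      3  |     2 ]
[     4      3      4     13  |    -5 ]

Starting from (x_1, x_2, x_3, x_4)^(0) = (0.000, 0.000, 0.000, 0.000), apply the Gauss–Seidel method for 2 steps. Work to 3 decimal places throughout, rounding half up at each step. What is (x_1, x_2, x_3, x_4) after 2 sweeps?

(1.379, 0.400, 0.261, -0.982)

Iteration 1:
  x_1 = (12 - (-1)·0.000 - (-4)·0.000 - (-1)·0.000) / (8) = 1.500
  x_2 = (-4 - (-2)·1.500 - (-3)·0.000 - (-4)·0.000) / (-12) = 0.083
  x_3 = (2 - (2)·1.500 - (-4)·0.083 - (3)·0.000) / (13) = -0.051
  x_4 = (-5 - (4)·1.500 - (3)·0.083 - (4)·-0.051) / (13) = -0.850
Iteration 2:
  x_1 = (12 - (-1)·0.083 - (-4)·-0.051 - (-1)·-0.850) / (8) = 1.379
  x_2 = (-4 - (-2)·1.379 - (-3)·-0.051 - (-4)·-0.850) / (-12) = 0.400
  x_3 = (2 - (2)·1.379 - (-4)·0.400 - (3)·-0.850) / (13) = 0.261
  x_4 = (-5 - (4)·1.379 - (3)·0.400 - (4)·0.261) / (13) = -0.982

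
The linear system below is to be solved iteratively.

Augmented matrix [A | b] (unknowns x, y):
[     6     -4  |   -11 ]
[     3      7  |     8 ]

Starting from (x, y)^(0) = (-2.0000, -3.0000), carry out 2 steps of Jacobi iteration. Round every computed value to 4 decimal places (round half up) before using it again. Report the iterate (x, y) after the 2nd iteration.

(-0.5000, 2.7857)

Iteration 1:
  x = (-11 - (-4)·-3.0000) / (6) = -3.8333
  y = (8 - (3)·-2.0000) / (7) = 2.0000
Iteration 2:
  x = (-11 - (-4)·2.0000) / (6) = -0.5000
  y = (8 - (3)·-3.8333) / (7) = 2.7857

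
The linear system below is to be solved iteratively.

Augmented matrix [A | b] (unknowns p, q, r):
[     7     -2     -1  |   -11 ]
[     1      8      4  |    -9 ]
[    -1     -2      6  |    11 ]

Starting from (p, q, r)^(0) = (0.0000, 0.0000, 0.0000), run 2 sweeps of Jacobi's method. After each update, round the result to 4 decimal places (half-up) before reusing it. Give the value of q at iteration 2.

-1.8452

Iteration 1:
  p = (-11 - (-2)·0.0000 - (-1)·0.0000) / (7) = -1.5714
  q = (-9 - (1)·0.0000 - (4)·0.0000) / (8) = -1.1250
  r = (11 - (-1)·0.0000 - (-2)·0.0000) / (6) = 1.8333
Iteration 2:
  p = (-11 - (-2)·-1.1250 - (-1)·1.8333) / (7) = -1.6310
  q = (-9 - (1)·-1.5714 - (4)·1.8333) / (8) = -1.8452
  r = (11 - (-1)·-1.5714 - (-2)·-1.1250) / (6) = 1.1964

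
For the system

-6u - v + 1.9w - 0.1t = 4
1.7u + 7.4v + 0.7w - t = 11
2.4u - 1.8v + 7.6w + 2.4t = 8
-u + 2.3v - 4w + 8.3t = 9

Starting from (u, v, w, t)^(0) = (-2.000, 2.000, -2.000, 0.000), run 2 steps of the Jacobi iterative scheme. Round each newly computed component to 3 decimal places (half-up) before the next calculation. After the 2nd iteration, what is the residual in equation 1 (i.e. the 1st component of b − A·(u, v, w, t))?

-0.614

Iteration 1:
  u = (4 - (-1)·2.000 - (1.9)·-2.000 - (-0.1)·0.000) / (-6) = -1.633
  v = (11 - (1.7)·-2.000 - (0.7)·-2.000 - (-1)·0.000) / (7.4) = 2.135
  w = (8 - (2.4)·-2.000 - (-1.8)·2.000 - (2.4)·0.000) / (7.6) = 2.158
  t = (9 - (-1)·-2.000 - (2.3)·2.000 - (-4)·-2.000) / (8.3) = -0.675
Iteration 2:
  u = (4 - (-1)·2.135 - (1.9)·2.158 - (-0.1)·-0.675) / (-6) = -0.328
  v = (11 - (1.7)·-1.633 - (0.7)·2.158 - (-1)·-0.675) / (7.4) = 1.566
  w = (8 - (2.4)·-1.633 - (-1.8)·2.135 - (2.4)·-0.675) / (7.6) = 2.287
  t = (9 - (-1)·-1.633 - (2.3)·2.135 - (-4)·2.158) / (8.3) = 1.336
Residual b − A·x = (-0.614, -0.296, -8.982, 3.129)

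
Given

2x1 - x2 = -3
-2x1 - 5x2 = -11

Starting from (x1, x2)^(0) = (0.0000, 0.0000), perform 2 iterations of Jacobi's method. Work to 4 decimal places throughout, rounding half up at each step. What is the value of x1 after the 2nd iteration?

-0.4000

Iteration 1:
  x1 = (-3 - (-1)·0.0000) / (2) = -1.5000
  x2 = (-11 - (-2)·0.0000) / (-5) = 2.2000
Iteration 2:
  x1 = (-3 - (-1)·2.2000) / (2) = -0.4000
  x2 = (-11 - (-2)·-1.5000) / (-5) = 2.8000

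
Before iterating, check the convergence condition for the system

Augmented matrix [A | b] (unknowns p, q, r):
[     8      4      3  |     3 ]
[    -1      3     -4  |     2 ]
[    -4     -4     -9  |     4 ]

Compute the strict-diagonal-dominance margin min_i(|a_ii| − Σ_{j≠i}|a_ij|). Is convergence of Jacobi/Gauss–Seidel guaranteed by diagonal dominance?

row 1: |8| − (4+3) = 1
row 2: |3| − (1+4) = -2
row 3: |-9| − (4+4) = 1
minimum over rows = -2 → not strictly diagonally dominant

-2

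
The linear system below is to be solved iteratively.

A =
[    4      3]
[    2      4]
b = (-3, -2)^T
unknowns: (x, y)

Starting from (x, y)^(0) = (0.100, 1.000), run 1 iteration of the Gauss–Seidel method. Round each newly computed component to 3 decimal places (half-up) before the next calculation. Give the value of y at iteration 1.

0.250

Iteration 1:
  x = (-3 - (3)·1.000) / (4) = -1.500
  y = (-2 - (2)·-1.500) / (4) = 0.250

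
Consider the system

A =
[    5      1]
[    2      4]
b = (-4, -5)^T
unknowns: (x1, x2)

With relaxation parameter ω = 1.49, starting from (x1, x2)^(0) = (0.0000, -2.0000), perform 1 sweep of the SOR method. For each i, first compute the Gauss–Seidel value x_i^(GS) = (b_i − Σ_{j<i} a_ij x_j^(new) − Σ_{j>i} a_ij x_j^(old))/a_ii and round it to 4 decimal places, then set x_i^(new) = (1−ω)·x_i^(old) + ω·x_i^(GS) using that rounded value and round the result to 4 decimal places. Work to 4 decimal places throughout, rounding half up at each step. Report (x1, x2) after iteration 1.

(-0.5960, -0.4385)

Iteration 1:
  x1: GS value = (-4 - (1)·-2.0000) / (5) = -0.4000;  x1 ← (1−ω)·0.0000 + ω·-0.4000 = -0.5960
  x2: GS value = (-5 - (2)·-0.5960) / (4) = -0.9520;  x2 ← (1−ω)·-2.0000 + ω·-0.9520 = -0.4385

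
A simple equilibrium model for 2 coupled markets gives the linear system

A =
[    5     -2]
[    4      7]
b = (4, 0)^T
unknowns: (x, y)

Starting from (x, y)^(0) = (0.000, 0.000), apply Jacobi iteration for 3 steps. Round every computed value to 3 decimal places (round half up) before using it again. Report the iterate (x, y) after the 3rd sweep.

Iteration 1:
  x = (4 - (-2)·0.000) / (5) = 0.800
  y = (0 - (4)·0.000) / (7) = 0.000
Iteration 2:
  x = (4 - (-2)·0.000) / (5) = 0.800
  y = (0 - (4)·0.800) / (7) = -0.457
Iteration 3:
  x = (4 - (-2)·-0.457) / (5) = 0.617
  y = (0 - (4)·0.800) / (7) = -0.457

(0.617, -0.457)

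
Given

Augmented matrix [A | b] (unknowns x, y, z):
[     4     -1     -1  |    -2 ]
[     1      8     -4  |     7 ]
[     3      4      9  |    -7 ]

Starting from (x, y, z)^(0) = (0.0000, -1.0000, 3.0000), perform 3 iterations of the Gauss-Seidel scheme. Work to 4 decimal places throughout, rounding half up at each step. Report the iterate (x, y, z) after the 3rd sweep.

Iteration 1:
  x = (-2 - (-1)·-1.0000 - (-1)·3.0000) / (4) = 0.0000
  y = (7 - (1)·0.0000 - (-4)·3.0000) / (8) = 2.3750
  z = (-7 - (3)·0.0000 - (4)·2.3750) / (9) = -1.8333
Iteration 2:
  x = (-2 - (-1)·2.3750 - (-1)·-1.8333) / (4) = -0.3646
  y = (7 - (1)·-0.3646 - (-4)·-1.8333) / (8) = 0.0039
  z = (-7 - (3)·-0.3646 - (4)·0.0039) / (9) = -0.6580
Iteration 3:
  x = (-2 - (-1)·0.0039 - (-1)·-0.6580) / (4) = -0.6635
  y = (7 - (1)·-0.6635 - (-4)·-0.6580) / (8) = 0.6289
  z = (-7 - (3)·-0.6635 - (4)·0.6289) / (9) = -0.8361

(-0.6635, 0.6289, -0.8361)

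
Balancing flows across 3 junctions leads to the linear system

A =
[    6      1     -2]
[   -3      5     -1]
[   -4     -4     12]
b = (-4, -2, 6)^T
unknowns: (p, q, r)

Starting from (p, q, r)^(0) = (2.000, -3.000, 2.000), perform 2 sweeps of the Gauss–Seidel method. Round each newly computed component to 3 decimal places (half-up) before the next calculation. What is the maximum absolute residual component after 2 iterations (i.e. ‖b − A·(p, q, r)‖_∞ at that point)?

0.596

Iteration 1:
  p = (-4 - (1)·-3.000 - (-2)·2.000) / (6) = 0.500
  q = (-2 - (-3)·0.500 - (-1)·2.000) / (5) = 0.300
  r = (6 - (-4)·0.500 - (-4)·0.300) / (12) = 0.767
Iteration 2:
  p = (-4 - (1)·0.300 - (-2)·0.767) / (6) = -0.461
  q = (-2 - (-3)·-0.461 - (-1)·0.767) / (5) = -0.523
  r = (6 - (-4)·-0.461 - (-4)·-0.523) / (12) = 0.172
Residual b − A·x = (-0.367, -0.596, 0.000); ∞-norm = 0.596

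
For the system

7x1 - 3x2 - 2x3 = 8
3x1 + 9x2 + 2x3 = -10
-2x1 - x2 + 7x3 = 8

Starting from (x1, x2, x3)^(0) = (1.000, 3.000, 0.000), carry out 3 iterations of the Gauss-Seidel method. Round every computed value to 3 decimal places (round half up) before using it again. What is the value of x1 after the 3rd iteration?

Iteration 1:
  x1 = (8 - (-3)·3.000 - (-2)·0.000) / (7) = 2.429
  x2 = (-10 - (3)·2.429 - (2)·0.000) / (9) = -1.921
  x3 = (8 - (-2)·2.429 - (-1)·-1.921) / (7) = 1.562
Iteration 2:
  x1 = (8 - (-3)·-1.921 - (-2)·1.562) / (7) = 0.766
  x2 = (-10 - (3)·0.766 - (2)·1.562) / (9) = -1.714
  x3 = (8 - (-2)·0.766 - (-1)·-1.714) / (7) = 1.117
Iteration 3:
  x1 = (8 - (-3)·-1.714 - (-2)·1.117) / (7) = 0.727
  x2 = (-10 - (3)·0.727 - (2)·1.117) / (9) = -1.602
  x3 = (8 - (-2)·0.727 - (-1)·-1.602) / (7) = 1.122

0.727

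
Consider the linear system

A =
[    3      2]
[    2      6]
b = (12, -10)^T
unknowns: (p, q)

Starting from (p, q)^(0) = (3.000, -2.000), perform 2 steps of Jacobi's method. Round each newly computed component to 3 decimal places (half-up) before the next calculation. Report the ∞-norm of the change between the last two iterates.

Iteration 1:
  p = (12 - (2)·-2.000) / (3) = 5.333
  q = (-10 - (2)·3.000) / (6) = -2.667
Iteration 2:
  p = (12 - (2)·-2.667) / (3) = 5.778
  q = (-10 - (2)·5.333) / (6) = -3.444
Change: (0.445, -0.777) → max |·| = 0.777

0.777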